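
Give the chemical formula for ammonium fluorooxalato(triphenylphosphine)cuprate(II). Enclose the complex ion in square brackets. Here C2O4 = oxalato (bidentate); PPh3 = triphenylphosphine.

Ligands: 1 oxalato (C2O4, -2), 1 fluoro (F, -1), 1 triphenylphosphine (PPh3, neutral). Ligand charge sum = -3.
With Cu in oxidation state +2, the complex ion is [Cu...]^1−.
Charge balance with ammonium (+1) requires 1 complex ion per 1 ammonium.

NH4[Cu(C2O4)F(PPh3)]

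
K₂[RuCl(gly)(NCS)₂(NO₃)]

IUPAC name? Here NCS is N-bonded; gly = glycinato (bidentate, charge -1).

The 2 potassium counter-ions carry a total charge of +2, so each complex ion is 2−.
Ligand charges: 2×isothiocyanato (-1 each), 1×chloro (-1 each), 1×nitrato (-1 each), 1×glycinato (-1 each); total -5. So Ru + (-5) = 2−, giving Ru = +3.
Ligands are named alphabetically: chloro before glycinato before isothiocyanato before nitrato.
The complex ion is anionic, so ruthenium takes the -ate form ruthenate(III).

potassium chloro(glycinato)diisothiocyanatonitratoruthenate(III)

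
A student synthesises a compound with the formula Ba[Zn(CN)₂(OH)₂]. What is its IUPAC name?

The 1 barium counter-ion carries a total charge of +2, so each complex ion is 2−.
Ligand charges: 2×cyano (-1 each), 2×hydroxo (-1 each); total -4. So Zn + (-4) = 2−, giving Zn = +2.
The complex ion is anionic, so zinc takes the -ate form zincate(II).

barium dicyanodihydroxozincate(II)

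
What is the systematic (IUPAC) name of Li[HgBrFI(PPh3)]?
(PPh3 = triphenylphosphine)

The 1 lithium counter-ion carries a total charge of +1, so each complex ion is 1−.
Ligand charges: 1×triphenylphosphine (neutral), 1×fluoro (-1 each), 1×iodo (-1 each), 1×bromo (-1 each); total -3. So Hg + (-3) = 1−, giving Hg = +2.
The complex ion is anionic, so mercury takes the -ate form mercurate(II).

lithium bromofluoroiodo(triphenylphosphine)mercurate(II)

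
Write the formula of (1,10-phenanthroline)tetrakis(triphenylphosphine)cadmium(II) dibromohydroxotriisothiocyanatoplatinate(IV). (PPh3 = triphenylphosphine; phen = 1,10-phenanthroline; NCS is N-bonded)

[Cd(phen)(PPh3)4][PtBr2(NCS)3(OH)]

Cation [Cd…]: ligand charges 0, Cd(II) ⇒ ion charge 2+.
Anion [Pt…]: ligand charges -6, Pt(IV) ⇒ ion charge 2−.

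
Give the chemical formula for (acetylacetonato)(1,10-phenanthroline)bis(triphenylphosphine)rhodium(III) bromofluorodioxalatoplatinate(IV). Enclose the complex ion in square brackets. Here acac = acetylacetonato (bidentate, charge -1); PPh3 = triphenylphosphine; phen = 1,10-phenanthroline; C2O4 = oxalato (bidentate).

[Rh(acac)(phen)(PPh3)2][PtBr(C2O4)2F]

Cation [Rh…]: ligand charges -1, Rh(III) ⇒ ion charge 2+.
Anion [Pt…]: ligand charges -6, Pt(IV) ⇒ ion charge 2−.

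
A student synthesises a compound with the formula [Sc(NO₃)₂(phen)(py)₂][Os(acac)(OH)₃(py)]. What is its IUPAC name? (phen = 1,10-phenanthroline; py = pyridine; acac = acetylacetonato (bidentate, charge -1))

Scandium is always +3 in its complexes; the cation's ligand charges sum to -2, so the complex cation is 1+.
A 1:1 salt means the anion carries the equal and opposite charge, 1−.
Anion: ligand charges sum to -4; for the ion to be 1−, Os = +3.

dinitrato(1,10-phenanthroline)bis(pyridine)scandium(III) (acetylacetonato)trihydroxo(pyridine)osmate(III)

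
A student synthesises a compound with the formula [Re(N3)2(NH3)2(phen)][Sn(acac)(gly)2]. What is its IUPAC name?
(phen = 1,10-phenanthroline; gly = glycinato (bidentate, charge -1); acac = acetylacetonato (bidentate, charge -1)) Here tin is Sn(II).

Sn is given as +2; the anion's ligand charges sum to -3, so the complex anion is 1−.
A 1:1 salt means the cation carries the equal and opposite charge, 1+.
Cation: ligand charges sum to -2; for the ion to be 1+, Re = +3.

diamminediazido(1,10-phenanthroline)rhenium(III) (acetylacetonato)bis(glycinato)stannate(II)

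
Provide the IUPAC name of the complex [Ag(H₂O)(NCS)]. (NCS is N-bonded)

There is no counter-ion, so the complex is neutral overall.
Ligand charges: 1×isothiocyanato (-1 each), 1×aqua (neutral); total -1. So Ag + (-1) = 0, giving Ag = +1.
Ligands are named alphabetically: aqua before isothiocyanato.

aquaisothiocyanatosilver(I)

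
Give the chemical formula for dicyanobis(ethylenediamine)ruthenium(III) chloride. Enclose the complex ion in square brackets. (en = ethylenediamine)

Ligands: 2 ethylenediamine (en, neutral), 2 cyano (CN, -1). Ligand charge sum = -2.
Charge balance with chloride (-1) requires 1 complex ion per 1 chloride.

[Ru(CN)2(en)2]Cl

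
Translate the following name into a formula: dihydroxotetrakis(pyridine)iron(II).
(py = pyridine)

[Fe(OH)2(py)4]

Ligands: 2 hydroxo (OH, -1), 4 pyridine (py, neutral). Ligand charge sum = -2.
With Fe in oxidation state +2, the complex ion is [Fe...].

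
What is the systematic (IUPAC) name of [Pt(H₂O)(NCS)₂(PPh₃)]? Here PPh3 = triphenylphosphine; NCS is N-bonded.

There is no counter-ion, so the complex is neutral overall.
Ligand charges: 1×triphenylphosphine (neutral), 1×aqua (neutral), 2×isothiocyanato (-1 each); total -2. So Pt + (-2) = 0, giving Pt = +2.
Ligands are named alphabetically: aqua before isothiocyanato before triphenylphosphine.

aquadiisothiocyanato(triphenylphosphine)platinum(II)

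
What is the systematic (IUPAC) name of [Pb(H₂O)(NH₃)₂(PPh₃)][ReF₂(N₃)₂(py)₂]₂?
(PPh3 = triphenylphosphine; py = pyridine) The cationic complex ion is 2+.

diammineaqua(triphenylphosphine)lead(II) diazidodifluorobis(pyridine)rhenate(III)

Both ions are complex: the cation is named first with the plain metal name, the anion second with the -ate form; each ion's ligands are alphabetised independently.
The complex cation is given as 2+; its ligand charges sum to 0, so Pb = +2.
With 2 anions per cation, each anion must be 2/2 = 1−.
Anion: ligand charges sum to -4; for the ion to be 1−, Re = +3.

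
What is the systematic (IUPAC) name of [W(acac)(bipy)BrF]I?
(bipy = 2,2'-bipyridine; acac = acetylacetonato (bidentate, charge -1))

The 1 iodide counter-ion carries a total charge of -1, so each complex ion is 1+.
Ligand charges: 1×2,2'-bipyridine (neutral), 1×acetylacetonato (-1 each), 1×fluoro (-1 each), 1×bromo (-1 each); total -3. So W + (-3) = 1+, giving W = +4.
Ligands are named alphabetically: acetylacetonato before bipyridine before bromo before fluoro.

(acetylacetonato)(2,2'-bipyridine)bromofluorotungsten(IV) iodide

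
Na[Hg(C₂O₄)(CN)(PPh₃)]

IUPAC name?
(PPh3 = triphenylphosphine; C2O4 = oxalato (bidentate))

The 1 sodium counter-ion carries a total charge of +1, so each complex ion is 1−.
Ligand charges: 1×cyano (-1 each), 1×triphenylphosphine (neutral), 1×oxalato (-2 each); total -3. So Hg + (-3) = 1−, giving Hg = +2.
The complex ion is anionic, so mercury takes the -ate form mercurate(II).

sodium cyanooxalato(triphenylphosphine)mercurate(II)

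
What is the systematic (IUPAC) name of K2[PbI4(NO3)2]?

The 2 potassium counter-ions carry a total charge of +2, so each complex ion is 2−.
Ligand charges: 4×iodo (-1 each), 2×nitrato (-1 each); total -6. So Pb + (-6) = 2−, giving Pb = +4.
Ligands are named alphabetically: iodo before nitrato.
The complex ion is anionic, so lead takes the -ate form plumbate(IV).

potassium tetraiododinitratoplumbate(IV)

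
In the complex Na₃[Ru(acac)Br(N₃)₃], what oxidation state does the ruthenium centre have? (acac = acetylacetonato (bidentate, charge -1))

3 sodium outside the brackets (+1 each) → the complex ion is 3−.
Ligand charges: 1×Br = -1; 1×acac = -1; 3×N3 = -3; sum -5.
Ru + (-5) = 3− ⇒ Ru is +2.

+2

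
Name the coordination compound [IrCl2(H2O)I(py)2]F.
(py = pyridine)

aquadichloroiodobis(pyridine)iridium(IV) fluoride

The 1 fluoride counter-ion carries a total charge of -1, so each complex ion is 1+.
Ligand charges: 2×chloro (-1 each), 2×pyridine (neutral), 1×aqua (neutral), 1×iodo (-1 each); total -3. So Ir + (-3) = 1+, giving Ir = +4.
Ligands are named alphabetically: aqua before chloro before iodo before pyridine.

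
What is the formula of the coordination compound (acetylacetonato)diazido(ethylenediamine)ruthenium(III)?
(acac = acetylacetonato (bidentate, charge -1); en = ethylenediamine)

[Ru(acac)(en)(N3)2]

Ligands: 2 azido (N3, -1), 1 acetylacetonato (acac, -1), 1 ethylenediamine (en, neutral). Ligand charge sum = -3.
With Ru in oxidation state +3, the complex ion is [Ru...].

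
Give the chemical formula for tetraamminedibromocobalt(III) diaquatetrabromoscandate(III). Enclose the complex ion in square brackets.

Cation [Co…]: ligand charges -2, Co(III) ⇒ ion charge 1+.
Anion [Sc…]: ligand charges -4, Sc(III) ⇒ ion charge 1−.
One 1+ cation balances one 1− anion.

[CoBr2(NH3)4][ScBr4(H2O)2]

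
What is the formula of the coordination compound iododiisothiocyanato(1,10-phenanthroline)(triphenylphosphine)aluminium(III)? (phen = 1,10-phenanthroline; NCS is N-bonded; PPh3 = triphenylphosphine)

Ligands: 1 iodo (I, -1), 1 1,10-phenanthroline (phen, neutral), 2 isothiocyanato (NCS, -1), 1 triphenylphosphine (PPh3, neutral). Ligand charge sum = -3.
With Al in oxidation state +3, the complex ion is [Al...].

[AlI(NCS)2(phen)(PPh3)]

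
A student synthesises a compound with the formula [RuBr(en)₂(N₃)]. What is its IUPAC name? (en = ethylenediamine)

There is no counter-ion, so the complex is neutral overall.
Ligand charges: 1×bromo (-1 each), 1×azido (-1 each), 2×ethylenediamine (neutral); total -2. So Ru + (-2) = 0, giving Ru = +2.
Ligands are named alphabetically: azido before bromo before ethylenediamine.

azidobromobis(ethylenediamine)ruthenium(II)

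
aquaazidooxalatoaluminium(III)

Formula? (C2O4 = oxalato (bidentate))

[Al(C2O4)(H2O)(N3)]

Ligands: 1 azido (N3, -1), 1 aqua (H2O, neutral), 1 oxalato (C2O4, -2). Ligand charge sum = -3.
With Al in oxidation state +3, the complex ion is [Al...].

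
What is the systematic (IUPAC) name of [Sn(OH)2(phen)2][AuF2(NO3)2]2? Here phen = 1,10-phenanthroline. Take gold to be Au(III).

dihydroxobis(1,10-phenanthroline)tin(IV) difluorodinitratoaurate(III)

Both ions are complex: the cation is named first with the plain metal name, the anion second with the -ate form; each ion's ligands are alphabetised independently.
Au is given as +3; the anion's ligand charges sum to -4, so the complex anion is 1−.
With 2 anions per cation, the cation must be 2×1 = 2+.
Cation: ligand charges sum to -2; for the ion to be 2+, Sn = +4.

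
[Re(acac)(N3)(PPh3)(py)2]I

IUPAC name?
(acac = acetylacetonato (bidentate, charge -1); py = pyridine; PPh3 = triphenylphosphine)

The 1 iodide counter-ion carries a total charge of -1, so each complex ion is 1+.
Ligand charges: 1×acetylacetonato (-1 each), 2×pyridine (neutral), 1×azido (-1 each), 1×triphenylphosphine (neutral); total -2. So Re + (-2) = 1+, giving Re = +3.
Ligands are named alphabetically: acetylacetonato before azido before pyridine before triphenylphosphine.

(acetylacetonato)azidobis(pyridine)(triphenylphosphine)rhenium(III) iodide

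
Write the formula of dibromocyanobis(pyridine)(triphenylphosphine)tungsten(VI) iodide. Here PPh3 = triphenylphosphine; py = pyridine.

Ligands: 1 triphenylphosphine (PPh3, neutral), 1 cyano (CN, -1), 2 bromo (Br, -1), 2 pyridine (py, neutral). Ligand charge sum = -3.
Charge balance with iodide (-1) requires 1 complex ion per 3 iodide.

[WBr2(CN)(PPh3)(py)2]I3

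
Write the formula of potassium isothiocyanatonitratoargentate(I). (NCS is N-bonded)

Ligands: 1 nitrato (NO3, -1), 1 isothiocyanato (NCS, -1). Ligand charge sum = -2.
Charge balance with potassium (+1) requires 1 complex ion per 1 potassium.

K[Ag(NCS)(NO3)]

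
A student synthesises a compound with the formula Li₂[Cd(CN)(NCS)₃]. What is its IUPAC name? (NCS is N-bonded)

lithium cyanotriisothiocyanatocadmate(II)

The 2 lithium counter-ions carry a total charge of +2, so each complex ion is 2−.
Ligand charges: 1×cyano (-1 each), 3×isothiocyanato (-1 each); total -4. So Cd + (-4) = 2−, giving Cd = +2.
The complex ion is anionic, so cadmium takes the -ate form cadmate(II).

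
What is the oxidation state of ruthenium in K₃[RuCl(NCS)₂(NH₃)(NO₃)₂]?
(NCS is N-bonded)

+2

3 potassium outside the brackets (+1 each) → the complex ion is 3−.
Ligand charges: 2×NO3 = -2; 2×NCS = -2; 1×Cl = -1; 1×NH3 neutral; sum -5.
Ru + (-5) = 3− ⇒ Ru is +2.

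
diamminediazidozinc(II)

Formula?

[Zn(N3)2(NH3)2]

Ligands: 2 ammine (NH3, neutral), 2 azido (N3, -1). Ligand charge sum = -2.
With Zn in oxidation state +2, the complex ion is [Zn...].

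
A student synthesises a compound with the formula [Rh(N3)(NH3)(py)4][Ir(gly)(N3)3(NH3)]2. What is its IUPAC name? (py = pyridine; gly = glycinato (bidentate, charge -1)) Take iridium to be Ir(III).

ammineazidotetrakis(pyridine)rhodium(III) amminetriazido(glycinato)iridate(III)

Both ions are complex: the cation is named first with the plain metal name, the anion second with the -ate form; each ion's ligands are alphabetised independently.
Ir is given as +3; the anion's ligand charges sum to -4, so the complex anion is 1−.
With 2 anions per cation, the cation must be 2×1 = 2+.
Cation: ligand charges sum to -1; for the ion to be 2+, Rh = +3.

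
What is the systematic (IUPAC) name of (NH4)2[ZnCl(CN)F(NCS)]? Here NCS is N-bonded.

ammonium chlorocyanofluoroisothiocyanatozincate(II)

The 2 ammonium counter-ions carry a total charge of +2, so each complex ion is 2−.
Ligand charges: 1×fluoro (-1 each), 1×cyano (-1 each), 1×isothiocyanato (-1 each), 1×chloro (-1 each); total -4. So Zn + (-4) = 2−, giving Zn = +2.
Ligands are named alphabetically: chloro before cyano before fluoro before isothiocyanato.
The complex ion is anionic, so zinc takes the -ate form zincate(II).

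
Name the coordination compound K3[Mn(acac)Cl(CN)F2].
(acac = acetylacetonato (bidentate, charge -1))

potassium (acetylacetonato)chlorocyanodifluoromanganate(II)

The 3 potassium counter-ions carry a total charge of +3, so each complex ion is 3−.
Ligand charges: 1×acetylacetonato (-1 each), 1×chloro (-1 each), 1×cyano (-1 each), 2×fluoro (-1 each); total -5. So Mn + (-5) = 3−, giving Mn = +2.
The complex ion is anionic, so manganese takes the -ate form manganate(II).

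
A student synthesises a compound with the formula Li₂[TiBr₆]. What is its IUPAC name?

The 2 lithium counter-ions carry a total charge of +2, so each complex ion is 2−.
Ligand charges: 6×bromo (-1 each); total -6. So Ti + (-6) = 2−, giving Ti = +4.
The complex ion is anionic, so titanium takes the -ate form titanate(IV).

lithium hexabromotitanate(IV)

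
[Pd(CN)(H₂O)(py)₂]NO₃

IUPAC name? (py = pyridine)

The 1 nitrate counter-ion carries a total charge of -1, so each complex ion is 1+.
Ligand charges: 1×aqua (neutral), 2×pyridine (neutral), 1×cyano (-1 each); total -1. So Pd + (-1) = 1+, giving Pd = +2.
Ligands are named alphabetically: aqua before cyano before pyridine.

aquacyanobis(pyridine)palladium(II) nitrate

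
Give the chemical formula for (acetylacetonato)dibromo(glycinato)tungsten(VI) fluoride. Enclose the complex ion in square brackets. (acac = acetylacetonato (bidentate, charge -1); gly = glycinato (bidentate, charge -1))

Ligands: 1 acetylacetonato (acac, -1), 2 bromo (Br, -1), 1 glycinato (gly, -1). Ligand charge sum = -4.
With W in oxidation state +6, the complex ion is [W...]^2+.
Charge balance with fluoride (-1) requires 1 complex ion per 2 fluoride.

[W(acac)Br2(gly)]F2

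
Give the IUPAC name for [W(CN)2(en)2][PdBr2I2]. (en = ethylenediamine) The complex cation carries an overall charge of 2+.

Both ions are complex: the cation is named first with the plain metal name, the anion second with the -ate form; each ion's ligands are alphabetised independently.
The complex cation is given as 2+; its ligand charges sum to -2, so W = +4.
A 1:1 salt means the anion carries the equal and opposite charge, 2−.
Anion: ligand charges sum to -4; for the ion to be 2−, Pd = +2.

dicyanobis(ethylenediamine)tungsten(IV) dibromodiiodopalladate(II)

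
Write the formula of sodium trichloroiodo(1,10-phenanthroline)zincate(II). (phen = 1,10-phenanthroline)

Ligands: 1 1,10-phenanthroline (phen, neutral), 1 iodo (I, -1), 3 chloro (Cl, -1). Ligand charge sum = -4.
With Zn in oxidation state +2, the complex ion is [Zn...]^2−.
Charge balance with sodium (+1) requires 1 complex ion per 2 sodium.

Na2[ZnCl3I(phen)]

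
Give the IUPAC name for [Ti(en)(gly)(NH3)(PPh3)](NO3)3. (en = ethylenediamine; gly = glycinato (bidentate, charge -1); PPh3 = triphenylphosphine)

The 3 nitrate counter-ions carry a total charge of -3, so each complex ion is 3+.
Ligand charges: 1×ethylenediamine (neutral), 1×ammine (neutral), 1×glycinato (-1 each), 1×triphenylphosphine (neutral); total -1. So Ti + (-1) = 3+, giving Ti = +4.
Ligands are named alphabetically: ammine before ethylenediamine before glycinato before triphenylphosphine.

ammine(ethylenediamine)(glycinato)(triphenylphosphine)titanium(IV) nitrate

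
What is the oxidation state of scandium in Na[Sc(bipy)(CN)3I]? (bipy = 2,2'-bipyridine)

1 sodium outside the brackets (+1 each) → the complex ion is 1−.
Ligand charges: 1×bipy neutral; 1×I = -1; 3×CN = -3; sum -4.
Sc + (-4) = 1− ⇒ Sc is +3.

+3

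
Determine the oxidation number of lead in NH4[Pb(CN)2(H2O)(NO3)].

1 ammonium outside the brackets (+1 each) → the complex ion is 1−.
Ligand charges: 2×CN = -2; 1×NO3 = -1; 1×H2O neutral; sum -3.
Pb + (-3) = 1− ⇒ Pb is +2.

+2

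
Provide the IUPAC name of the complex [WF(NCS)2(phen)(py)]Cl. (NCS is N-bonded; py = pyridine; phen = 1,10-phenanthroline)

fluorodiisothiocyanato(1,10-phenanthroline)(pyridine)tungsten(IV) chloride

The 1 chloride counter-ion carries a total charge of -1, so each complex ion is 1+.
Ligand charges: 2×isothiocyanato (-1 each), 1×pyridine (neutral), 1×1,10-phenanthroline (neutral), 1×fluoro (-1 each); total -3. So W + (-3) = 1+, giving W = +4.
Ligands are named alphabetically: fluoro before isothiocyanato before phenanthroline before pyridine.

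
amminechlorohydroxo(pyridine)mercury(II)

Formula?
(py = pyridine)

Ligands: 1 hydroxo (OH, -1), 1 ammine (NH3, neutral), 1 pyridine (py, neutral), 1 chloro (Cl, -1). Ligand charge sum = -2.
With Hg in oxidation state +2, the complex ion is [Hg...].

[HgCl(NH3)(OH)(py)]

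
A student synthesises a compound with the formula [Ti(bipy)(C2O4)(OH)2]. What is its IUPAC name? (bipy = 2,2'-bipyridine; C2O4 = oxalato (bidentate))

There is no counter-ion, so the complex is neutral overall.
Ligand charges: 1×2,2'-bipyridine (neutral), 1×oxalato (-2 each), 2×hydroxo (-1 each); total -4. So Ti + (-4) = 0, giving Ti = +4.
Ligands are named alphabetically: bipyridine before hydroxo before oxalato.

(2,2'-bipyridine)dihydroxooxalatotitanium(IV)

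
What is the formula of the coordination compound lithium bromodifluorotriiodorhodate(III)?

Ligands: 1 bromo (Br, -1), 2 fluoro (F, -1), 3 iodo (I, -1). Ligand charge sum = -6.
With Rh in oxidation state +3, the complex ion is [Rh...]^3−.
Charge balance with lithium (+1) requires 1 complex ion per 3 lithium.

Li3[RhBrF2I3]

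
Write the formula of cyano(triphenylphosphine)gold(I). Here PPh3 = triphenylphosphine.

[Au(CN)(PPh3)]

Ligands: 1 triphenylphosphine (PPh3, neutral), 1 cyano (CN, -1). Ligand charge sum = -1.
With Au in oxidation state +1, the complex ion is [Au...].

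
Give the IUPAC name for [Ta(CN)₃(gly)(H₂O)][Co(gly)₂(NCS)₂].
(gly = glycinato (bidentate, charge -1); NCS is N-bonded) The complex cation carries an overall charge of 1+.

Both ions are complex: the cation is named first with the plain metal name, the anion second with the -ate form; each ion's ligands are alphabetised independently.
The complex cation is given as 1+; its ligand charges sum to -4, so Ta = +5.
A 1:1 salt means the anion carries the equal and opposite charge, 1−.
Anion: ligand charges sum to -4; for the ion to be 1−, Co = +3.

aquatricyano(glycinato)tantalum(V) bis(glycinato)diisothiocyanatocobaltate(III)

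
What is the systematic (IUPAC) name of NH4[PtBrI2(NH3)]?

ammonium amminebromodiiodoplatinate(II)

The 1 ammonium counter-ion carries a total charge of +1, so each complex ion is 1−.
Ligand charges: 1×bromo (-1 each), 1×ammine (neutral), 2×iodo (-1 each); total -3. So Pt + (-3) = 1−, giving Pt = +2.
The complex ion is anionic, so platinum takes the -ate form platinate(II).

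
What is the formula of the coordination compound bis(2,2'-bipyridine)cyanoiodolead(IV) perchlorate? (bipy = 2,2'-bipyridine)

Ligands: 1 iodo (I, -1), 1 cyano (CN, -1), 2 2,2'-bipyridine (bipy, neutral). Ligand charge sum = -2.
Charge balance with perchlorate (-1) requires 1 complex ion per 2 perchlorate.

[Pb(bipy)2(CN)I](ClO4)2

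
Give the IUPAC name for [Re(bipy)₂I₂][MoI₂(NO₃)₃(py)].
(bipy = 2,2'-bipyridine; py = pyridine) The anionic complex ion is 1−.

bis(2,2'-bipyridine)diiodorhenium(III) diiodotrinitrato(pyridine)molybdate(IV)

Both ions are complex: the cation is named first with the plain metal name, the anion second with the -ate form; each ion's ligands are alphabetised independently.
The complex anion is given as 1−; its ligand charges sum to -5, so Mo = +4.
A 1:1 salt means the cation carries the equal and opposite charge, 1+.
Cation: ligand charges sum to -2; for the ion to be 1+, Re = +3.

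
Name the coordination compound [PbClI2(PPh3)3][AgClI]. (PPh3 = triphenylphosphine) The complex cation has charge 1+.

chlorodiiodotris(triphenylphosphine)lead(IV) chloroiodoargentate(I)

The complex cation is given as 1+; its ligand charges sum to -3, so Pb = +4.
A 1:1 salt means the anion carries the equal and opposite charge, 1−.
Anion: ligand charges sum to -2; for the ion to be 1−, Ag = +1.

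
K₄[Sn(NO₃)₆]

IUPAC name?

potassium hexanitratostannate(II)

The 4 potassium counter-ions carry a total charge of +4, so each complex ion is 4−.
Ligand charges: 6×nitrato (-1 each); total -6. So Sn + (-6) = 4−, giving Sn = +2.
The complex ion is anionic, so tin takes the -ate form stannate(II).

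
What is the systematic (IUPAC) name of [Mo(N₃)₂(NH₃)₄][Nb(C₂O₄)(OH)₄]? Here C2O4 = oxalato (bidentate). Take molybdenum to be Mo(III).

tetraamminediazidomolybdenum(III) tetrahydroxooxalatoniobate(V)

Both ions are complex: the cation is named first with the plain metal name, the anion second with the -ate form; each ion's ligands are alphabetised independently.
Mo is given as +3; the cation's ligand charges sum to -2, so the complex cation is 1+.
A 1:1 salt means the anion carries the equal and opposite charge, 1−.
Anion: ligand charges sum to -6; for the ion to be 1−, Nb = +5.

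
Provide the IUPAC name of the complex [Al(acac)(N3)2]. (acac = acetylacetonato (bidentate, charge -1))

There is no counter-ion, so the complex is neutral overall.
Ligand charges: 2×azido (-1 each), 1×acetylacetonato (-1 each); total -3. So Al + (-3) = 0, giving Al = +3.
Ligands are named alphabetically: acetylacetonato before azido.

(acetylacetonato)diazidoaluminium(III)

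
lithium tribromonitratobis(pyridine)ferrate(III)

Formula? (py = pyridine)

Ligands: 1 nitrato (NO3, -1), 2 pyridine (py, neutral), 3 bromo (Br, -1). Ligand charge sum = -4.
With Fe in oxidation state +3, the complex ion is [Fe...]^1−.
Charge balance with lithium (+1) requires 1 complex ion per 1 lithium.

Li[FeBr3(NO3)(py)2]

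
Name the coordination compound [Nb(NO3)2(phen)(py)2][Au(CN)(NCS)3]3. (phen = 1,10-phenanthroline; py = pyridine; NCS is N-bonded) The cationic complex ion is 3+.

The complex cation is given as 3+; its ligand charges sum to -2, so Nb = +5.
With 3 anions per cation, each anion must be 3/3 = 1−.
Anion: ligand charges sum to -4; for the ion to be 1−, Au = +3.

dinitrato(1,10-phenanthroline)bis(pyridine)niobium(V) cyanotriisothiocyanatoaurate(III)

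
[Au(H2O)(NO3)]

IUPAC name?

There is no counter-ion, so the complex is neutral overall.
Ligand charges: 1×aqua (neutral), 1×nitrato (-1 each); total -1. So Au + (-1) = 0, giving Au = +1.
Ligands are named alphabetically: aqua before nitrato.

aquanitratogold(I)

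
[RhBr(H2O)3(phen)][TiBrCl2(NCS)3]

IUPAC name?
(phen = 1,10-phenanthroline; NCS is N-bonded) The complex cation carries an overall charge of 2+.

The complex cation is given as 2+; its ligand charges sum to -1, so Rh = +3.
A 1:1 salt means the anion carries the equal and opposite charge, 2−.
Anion: ligand charges sum to -6; for the ion to be 2−, Ti = +4.

triaquabromo(1,10-phenanthroline)rhodium(III) bromodichlorotriisothiocyanatotitanate(IV)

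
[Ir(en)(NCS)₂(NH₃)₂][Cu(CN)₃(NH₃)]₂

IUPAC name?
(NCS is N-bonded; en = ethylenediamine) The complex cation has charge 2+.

Both ions are complex: the cation is named first with the plain metal name, the anion second with the -ate form; each ion's ligands are alphabetised independently.
The complex cation is given as 2+; its ligand charges sum to -2, so Ir = +4.
With 2 anions per cation, each anion must be 2/2 = 1−.
Anion: ligand charges sum to -3; for the ion to be 1−, Cu = +2.

diammine(ethylenediamine)diisothiocyanatoiridium(IV) amminetricyanocuprate(II)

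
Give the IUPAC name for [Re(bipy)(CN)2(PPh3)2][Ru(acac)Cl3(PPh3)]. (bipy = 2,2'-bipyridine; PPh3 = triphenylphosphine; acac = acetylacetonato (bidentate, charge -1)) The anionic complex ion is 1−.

(2,2'-bipyridine)dicyanobis(triphenylphosphine)rhenium(III) (acetylacetonato)trichloro(triphenylphosphine)ruthenate(III)

Both ions are complex: the cation is named first with the plain metal name, the anion second with the -ate form; each ion's ligands are alphabetised independently.
The complex anion is given as 1−; its ligand charges sum to -4, so Ru = +3.
A 1:1 salt means the cation carries the equal and opposite charge, 1+.
Cation: ligand charges sum to -2; for the ion to be 1+, Re = +3.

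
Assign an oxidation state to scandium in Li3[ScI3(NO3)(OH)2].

3 lithium outside the brackets (+1 each) → the complex ion is 3−.
Ligand charges: 3×I = -3; 2×OH = -2; 1×NO3 = -1; sum -6.
Sc + (-6) = 3− ⇒ Sc is +3.

+3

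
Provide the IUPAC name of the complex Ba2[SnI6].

The 2 barium counter-ions carry a total charge of +4, so each complex ion is 4−.
Ligand charges: 6×iodo (-1 each); total -6. So Sn + (-6) = 4−, giving Sn = +2.
The complex ion is anionic, so tin takes the -ate form stannate(II).

barium hexaiodostannate(II)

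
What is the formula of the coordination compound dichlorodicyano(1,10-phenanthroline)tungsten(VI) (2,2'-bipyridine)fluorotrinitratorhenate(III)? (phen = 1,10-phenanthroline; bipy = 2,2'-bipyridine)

[WCl2(CN)2(phen)][Re(bipy)F(NO3)3]2

Cation [W…]: ligand charges -4, W(VI) ⇒ ion charge 2+.
Anion [Re…]: ligand charges -4, Re(III) ⇒ ion charge 1−.
One 2+ cation requires 2 of the 1− anion.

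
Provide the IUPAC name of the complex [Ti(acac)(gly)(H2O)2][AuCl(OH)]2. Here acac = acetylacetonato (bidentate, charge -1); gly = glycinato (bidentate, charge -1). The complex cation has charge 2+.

(acetylacetonato)diaqua(glycinato)titanium(IV) chlorohydroxoaurate(I)

Both ions are complex: the cation is named first with the plain metal name, the anion second with the -ate form; each ion's ligands are alphabetised independently.
The complex cation is given as 2+; its ligand charges sum to -2, so Ti = +4.
With 2 anions per cation, each anion must be 2/2 = 1−.
Anion: ligand charges sum to -2; for the ion to be 1−, Au = +1.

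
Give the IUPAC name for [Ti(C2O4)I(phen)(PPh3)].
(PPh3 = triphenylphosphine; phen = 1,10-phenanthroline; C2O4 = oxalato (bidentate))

iodooxalato(1,10-phenanthroline)(triphenylphosphine)titanium(III)

There is no counter-ion, so the complex is neutral overall.
Ligand charges: 1×triphenylphosphine (neutral), 1×1,10-phenanthroline (neutral), 1×iodo (-1 each), 1×oxalato (-2 each); total -3. So Ti + (-3) = 0, giving Ti = +3.
Ligands are named alphabetically: iodo before oxalato before phenanthroline before triphenylphosphine.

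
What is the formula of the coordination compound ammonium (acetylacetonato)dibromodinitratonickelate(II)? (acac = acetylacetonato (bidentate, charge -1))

Ligands: 2 nitrato (NO3, -1), 2 bromo (Br, -1), 1 acetylacetonato (acac, -1). Ligand charge sum = -5.
With Ni in oxidation state +2, the complex ion is [Ni...]^3−.
Charge balance with ammonium (+1) requires 1 complex ion per 3 ammonium.

(NH4)3[Ni(acac)Br2(NO3)2]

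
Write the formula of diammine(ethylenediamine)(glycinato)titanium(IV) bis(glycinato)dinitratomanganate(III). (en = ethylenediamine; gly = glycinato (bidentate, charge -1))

[Ti(en)(gly)(NH3)2][Mn(gly)2(NO3)2]3

Cation [Ti…]: ligand charges -1, Ti(IV) ⇒ ion charge 3+.
Anion [Mn…]: ligand charges -4, Mn(III) ⇒ ion charge 1−.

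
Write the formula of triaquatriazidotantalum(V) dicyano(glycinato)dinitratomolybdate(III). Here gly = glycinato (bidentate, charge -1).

[Ta(H2O)3(N3)3][Mo(CN)2(gly)(NO3)2]

Cation [Ta…]: ligand charges -3, Ta(V) ⇒ ion charge 2+.
Anion [Mo…]: ligand charges -5, Mo(III) ⇒ ion charge 2−.
One 2+ cation balances one 2− anion.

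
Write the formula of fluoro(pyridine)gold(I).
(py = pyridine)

Ligands: 1 fluoro (F, -1), 1 pyridine (py, neutral). Ligand charge sum = -1.
With Au in oxidation state +1, the complex ion is [Au...].

[AuF(py)]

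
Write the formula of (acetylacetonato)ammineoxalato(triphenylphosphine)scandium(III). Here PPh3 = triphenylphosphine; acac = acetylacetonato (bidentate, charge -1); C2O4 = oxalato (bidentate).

Ligands: 1 ammine (NH3, neutral), 1 triphenylphosphine (PPh3, neutral), 1 acetylacetonato (acac, -1), 1 oxalato (C2O4, -2). Ligand charge sum = -3.
With Sc in oxidation state +3, the complex ion is [Sc...].

[Sc(acac)(C2O4)(NH3)(PPh3)]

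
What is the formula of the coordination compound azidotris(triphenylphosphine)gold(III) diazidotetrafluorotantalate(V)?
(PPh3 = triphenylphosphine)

[Au(N3)(PPh3)3][TaF4(N3)2]2

Cation [Au…]: ligand charges -1, Au(III) ⇒ ion charge 2+.
Anion [Ta…]: ligand charges -6, Ta(V) ⇒ ion charge 1−.
One 2+ cation requires 2 of the 1− anion.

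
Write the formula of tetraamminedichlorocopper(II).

Ligands: 4 ammine (NH3, neutral), 2 chloro (Cl, -1). Ligand charge sum = -2.
With Cu in oxidation state +2, the complex ion is [Cu...].

[CuCl2(NH3)4]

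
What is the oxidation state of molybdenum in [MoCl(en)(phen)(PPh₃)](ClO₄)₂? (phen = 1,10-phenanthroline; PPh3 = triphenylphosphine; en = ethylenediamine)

+3

2 perchlorate outside the brackets (-1 each) → the complex ion is 2+.
Ligand charges: 1×phen neutral; 1×PPh3 neutral; 1×en neutral; 1×Cl = -1; sum -1.
Mo + (-1) = 2+ ⇒ Mo is +3.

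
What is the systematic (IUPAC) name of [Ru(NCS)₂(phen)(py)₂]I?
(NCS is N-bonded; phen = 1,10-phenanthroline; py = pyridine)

The 1 iodide counter-ion carries a total charge of -1, so each complex ion is 1+.
Ligand charges: 2×isothiocyanato (-1 each), 1×1,10-phenanthroline (neutral), 2×pyridine (neutral); total -2. So Ru + (-2) = 1+, giving Ru = +3.
Ligands are named alphabetically: isothiocyanato before phenanthroline before pyridine.

diisothiocyanato(1,10-phenanthroline)bis(pyridine)ruthenium(III) iodide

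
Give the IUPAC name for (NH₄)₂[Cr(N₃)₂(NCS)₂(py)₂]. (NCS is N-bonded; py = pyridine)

ammonium diazidodiisothiocyanatobis(pyridine)chromate(II)

The 2 ammonium counter-ions carry a total charge of +2, so each complex ion is 2−.
Ligand charges: 2×azido (-1 each), 2×isothiocyanato (-1 each), 2×pyridine (neutral); total -4. So Cr + (-4) = 2−, giving Cr = +2.
The complex ion is anionic, so chromium takes the -ate form chromate(II).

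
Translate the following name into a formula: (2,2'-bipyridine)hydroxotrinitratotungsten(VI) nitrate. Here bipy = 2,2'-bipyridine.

Ligands: 1 hydroxo (OH, -1), 1 2,2'-bipyridine (bipy, neutral), 3 nitrato (NO3, -1). Ligand charge sum = -4.
Charge balance with nitrate (-1) requires 1 complex ion per 2 nitrate.

[W(bipy)(NO3)3(OH)](NO3)2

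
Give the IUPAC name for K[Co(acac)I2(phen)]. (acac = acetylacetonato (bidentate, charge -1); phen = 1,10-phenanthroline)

potassium (acetylacetonato)diiodo(1,10-phenanthroline)cobaltate(II)

The 1 potassium counter-ion carries a total charge of +1, so each complex ion is 1−.
Ligand charges: 2×iodo (-1 each), 1×acetylacetonato (-1 each), 1×1,10-phenanthroline (neutral); total -3. So Co + (-3) = 1−, giving Co = +2.
The complex ion is anionic, so cobalt takes the -ate form cobaltate(II).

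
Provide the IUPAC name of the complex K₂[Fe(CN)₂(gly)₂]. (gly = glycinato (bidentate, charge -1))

potassium dicyanobis(glycinato)ferrate(II)

The 2 potassium counter-ions carry a total charge of +2, so each complex ion is 2−.
Ligand charges: 2×glycinato (-1 each), 2×cyano (-1 each); total -4. So Fe + (-4) = 2−, giving Fe = +2.
Ligands are named alphabetically: cyano before glycinato.
The complex ion is anionic, so iron takes the -ate form ferrate(II).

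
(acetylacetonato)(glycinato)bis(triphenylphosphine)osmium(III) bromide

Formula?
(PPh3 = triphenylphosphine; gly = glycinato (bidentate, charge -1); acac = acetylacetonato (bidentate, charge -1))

[Os(acac)(gly)(PPh3)2]Br

Ligands: 2 triphenylphosphine (PPh3, neutral), 1 glycinato (gly, -1), 1 acetylacetonato (acac, -1). Ligand charge sum = -2.
With Os in oxidation state +3, the complex ion is [Os...]^1+.
Charge balance with bromide (-1) requires 1 complex ion per 1 bromide.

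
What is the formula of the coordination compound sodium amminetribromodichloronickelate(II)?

Na3[NiBr3Cl2(NH3)]

Ligands: 1 ammine (NH3, neutral), 2 chloro (Cl, -1), 3 bromo (Br, -1). Ligand charge sum = -5.
With Ni in oxidation state +2, the complex ion is [Ni...]^3−.
Charge balance with sodium (+1) requires 1 complex ion per 3 sodium.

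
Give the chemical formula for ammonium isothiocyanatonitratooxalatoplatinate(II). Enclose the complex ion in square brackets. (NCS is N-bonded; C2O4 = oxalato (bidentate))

(NH4)2[Pt(C2O4)(NCS)(NO3)]

Ligands: 1 isothiocyanato (NCS, -1), 1 oxalato (C2O4, -2), 1 nitrato (NO3, -1). Ligand charge sum = -4.
With Pt in oxidation state +2, the complex ion is [Pt...]^2−.
Charge balance with ammonium (+1) requires 1 complex ion per 2 ammonium.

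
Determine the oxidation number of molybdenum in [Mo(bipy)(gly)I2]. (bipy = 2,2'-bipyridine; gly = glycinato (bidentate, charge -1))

No counter-ion: the bracketed complex is neutral.
Ligand charges: 2×I = -2; 1×bipy neutral; 1×gly = -1; sum -3.
Mo + (-3) = 0 ⇒ Mo is +3.

+3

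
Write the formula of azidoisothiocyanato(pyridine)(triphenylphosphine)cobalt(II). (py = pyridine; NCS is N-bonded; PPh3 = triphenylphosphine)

[Co(N3)(NCS)(PPh3)(py)]

Ligands: 1 pyridine (py, neutral), 1 isothiocyanato (NCS, -1), 1 azido (N3, -1), 1 triphenylphosphine (PPh3, neutral). Ligand charge sum = -2.
With Co in oxidation state +2, the complex ion is [Co...].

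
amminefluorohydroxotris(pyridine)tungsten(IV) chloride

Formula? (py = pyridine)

Ligands: 1 ammine (NH3, neutral), 3 pyridine (py, neutral), 1 hydroxo (OH, -1), 1 fluoro (F, -1). Ligand charge sum = -2.
Charge balance with chloride (-1) requires 1 complex ion per 2 chloride.

[WF(NH3)(OH)(py)3]Cl2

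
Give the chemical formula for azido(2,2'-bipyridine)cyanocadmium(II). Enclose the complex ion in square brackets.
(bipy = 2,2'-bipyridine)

Ligands: 1 azido (N3, -1), 1 cyano (CN, -1), 1 2,2'-bipyridine (bipy, neutral). Ligand charge sum = -2.
With Cd in oxidation state +2, the complex ion is [Cd...].

[Cd(bipy)(CN)(N3)]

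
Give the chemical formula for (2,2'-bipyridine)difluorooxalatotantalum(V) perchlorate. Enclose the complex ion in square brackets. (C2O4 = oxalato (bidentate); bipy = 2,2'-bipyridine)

[Ta(bipy)(C2O4)F2]ClO4

Ligands: 1 oxalato (C2O4, -2), 1 2,2'-bipyridine (bipy, neutral), 2 fluoro (F, -1). Ligand charge sum = -4.
Charge balance with perchlorate (-1) requires 1 complex ion per 1 perchlorate.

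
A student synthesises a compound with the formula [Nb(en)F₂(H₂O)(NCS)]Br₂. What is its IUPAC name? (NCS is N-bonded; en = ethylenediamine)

The 2 bromide counter-ions carry a total charge of -2, so each complex ion is 2+.
Ligand charges: 2×fluoro (-1 each), 1×isothiocyanato (-1 each), 1×ethylenediamine (neutral), 1×aqua (neutral); total -3. So Nb + (-3) = 2+, giving Nb = +5.
Ligands are named alphabetically: aqua before ethylenediamine before fluoro before isothiocyanato.

aqua(ethylenediamine)difluoroisothiocyanatoniobium(V) bromide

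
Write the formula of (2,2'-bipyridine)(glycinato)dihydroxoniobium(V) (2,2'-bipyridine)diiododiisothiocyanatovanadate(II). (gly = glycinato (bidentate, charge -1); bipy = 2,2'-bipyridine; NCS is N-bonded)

Cation [Nb…]: ligand charges -3, Nb(V) ⇒ ion charge 2+.
Anion [V…]: ligand charges -4, V(II) ⇒ ion charge 2−.
One 2+ cation balances one 2− anion.

[Nb(bipy)(gly)(OH)2][V(bipy)I2(NCS)2]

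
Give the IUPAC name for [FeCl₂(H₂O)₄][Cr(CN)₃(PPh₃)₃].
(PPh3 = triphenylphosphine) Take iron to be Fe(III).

Fe is given as +3; the cation's ligand charges sum to -2, so the complex cation is 1+.
A 1:1 salt means the anion carries the equal and opposite charge, 1−.
Anion: ligand charges sum to -3; for the ion to be 1−, Cr = +2.

tetraaquadichloroiron(III) tricyanotris(triphenylphosphine)chromate(II)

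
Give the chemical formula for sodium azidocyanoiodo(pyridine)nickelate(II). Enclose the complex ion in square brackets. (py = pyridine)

Ligands: 1 azido (N3, -1), 1 cyano (CN, -1), 1 iodo (I, -1), 1 pyridine (py, neutral). Ligand charge sum = -3.
Charge balance with sodium (+1) requires 1 complex ion per 1 sodium.

Na[Ni(CN)I(N3)(py)]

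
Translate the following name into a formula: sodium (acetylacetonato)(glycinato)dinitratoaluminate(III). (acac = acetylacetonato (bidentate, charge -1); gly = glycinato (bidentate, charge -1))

Ligands: 2 nitrato (NO3, -1), 1 acetylacetonato (acac, -1), 1 glycinato (gly, -1). Ligand charge sum = -4.
Charge balance with sodium (+1) requires 1 complex ion per 1 sodium.

Na[Al(acac)(gly)(NO3)2]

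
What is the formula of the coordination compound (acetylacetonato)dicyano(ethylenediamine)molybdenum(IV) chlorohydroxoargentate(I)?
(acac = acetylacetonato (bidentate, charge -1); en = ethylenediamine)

[Mo(acac)(CN)2(en)][AgCl(OH)]

Cation [Mo…]: ligand charges -3, Mo(IV) ⇒ ion charge 1+.
Anion [Ag…]: ligand charges -2, Ag(I) ⇒ ion charge 1−.
One 1+ cation balances one 1− anion.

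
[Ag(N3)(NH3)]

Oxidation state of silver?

No counter-ion: the bracketed complex is neutral.
Ligand charges: 1×NH3 neutral; 1×N3 = -1; sum -1.
Ag + (-1) = 0 ⇒ Ag is +1.

+1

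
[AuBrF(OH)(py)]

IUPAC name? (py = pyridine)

There is no counter-ion, so the complex is neutral overall.
Ligand charges: 1×fluoro (-1 each), 1×hydroxo (-1 each), 1×bromo (-1 each), 1×pyridine (neutral); total -3. So Au + (-3) = 0, giving Au = +3.
Ligands are named alphabetically: bromo before fluoro before hydroxo before pyridine.

bromofluorohydroxo(pyridine)gold(III)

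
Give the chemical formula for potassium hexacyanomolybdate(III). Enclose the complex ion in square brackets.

Ligands: 6 cyano (CN, -1). Ligand charge sum = -6.
With Mo in oxidation state +3, the complex ion is [Mo...]^3−.
Charge balance with potassium (+1) requires 1 complex ion per 3 potassium.

K3[Mo(CN)6]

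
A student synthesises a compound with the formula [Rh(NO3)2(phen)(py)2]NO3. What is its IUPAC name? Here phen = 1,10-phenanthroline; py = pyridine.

The 1 nitrate counter-ion carries a total charge of -1, so each complex ion is 1+.
Ligand charges: 1×1,10-phenanthroline (neutral), 2×nitrato (-1 each), 2×pyridine (neutral); total -2. So Rh + (-2) = 1+, giving Rh = +3.
Ligands are named alphabetically: nitrato before phenanthroline before pyridine.

dinitrato(1,10-phenanthroline)bis(pyridine)rhodium(III) nitrate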